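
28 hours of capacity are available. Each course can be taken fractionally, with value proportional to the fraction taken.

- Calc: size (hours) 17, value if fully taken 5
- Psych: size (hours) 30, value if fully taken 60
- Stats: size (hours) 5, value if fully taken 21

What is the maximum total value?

67

Best value per unit of size first: Stats 21/5≈4.2, Psych 60/30≈2, Calc 5/17≈0.294.
Take all of Stats (5 hours, value 21) ; 23 hours left.
23 hours left: a 23/30 share of Psych gives 60×23/30 = 46.
Total value = 67.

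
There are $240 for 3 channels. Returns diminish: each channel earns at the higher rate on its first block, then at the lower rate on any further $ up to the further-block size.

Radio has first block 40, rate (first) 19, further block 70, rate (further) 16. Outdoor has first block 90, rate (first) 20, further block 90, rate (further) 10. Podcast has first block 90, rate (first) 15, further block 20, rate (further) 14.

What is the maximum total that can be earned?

Rank every tier by rate: Outdoor/first 20 > Radio/first 19 > Radio/second 16 > Podcast/first 15 > Podcast/second 14 > Outdoor/second 10.
Outdoor/first (20): +90 → 150 left.
Fill Radio first block (40 at 19) → 110 left.
Fill Radio second block (70 at 16) → 40 left.
Podcast/first: +40 of 90 at 15; pool empty.
Total = 20×90 + 19×40 + 16×70 + 15×40 = 4280.

4280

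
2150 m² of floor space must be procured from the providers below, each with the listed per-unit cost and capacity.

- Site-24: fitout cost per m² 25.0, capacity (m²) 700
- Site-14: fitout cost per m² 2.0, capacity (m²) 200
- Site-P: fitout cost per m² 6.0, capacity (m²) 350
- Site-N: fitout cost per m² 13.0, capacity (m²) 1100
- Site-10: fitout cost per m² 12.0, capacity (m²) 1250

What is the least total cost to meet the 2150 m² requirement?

Fill from the cheapest provider first.
Site-14 at 2.0: take all 200 m² — 1950 still needed.
Take 350 from Site-P at 6.0 — need 1600 more.
Site-10 at 12.0: take all 1250 m² — 350 still needed.
Site-N (13.0): take the remaining 350 — done.
Site-24: unused.
Cost = 200×2.0 + 350×6.0 + 1250×12.0 + 350×13.0 = 22050.

22050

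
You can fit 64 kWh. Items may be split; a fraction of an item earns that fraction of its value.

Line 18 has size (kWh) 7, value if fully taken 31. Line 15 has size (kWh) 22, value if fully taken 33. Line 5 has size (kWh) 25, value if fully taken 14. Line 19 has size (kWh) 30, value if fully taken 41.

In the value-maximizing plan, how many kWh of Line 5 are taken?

5

Sort by value density: Line 18 31/7≈4.43, Line 15 33/22≈1.5, Line 19 41/30≈1.37, Line 5 14/25≈0.56.
All 7 kWh of Line 18 fit (value 31) ; 57 remain.
All 22 kWh of Line 15 fit (value 33) ; 35 remain.
All 30 kWh of Line 19 fit (value 41) ; 5 remain.
Only 5 kWh remain; take 5/25 of Line 5 for value 14×5/25 = 2.8.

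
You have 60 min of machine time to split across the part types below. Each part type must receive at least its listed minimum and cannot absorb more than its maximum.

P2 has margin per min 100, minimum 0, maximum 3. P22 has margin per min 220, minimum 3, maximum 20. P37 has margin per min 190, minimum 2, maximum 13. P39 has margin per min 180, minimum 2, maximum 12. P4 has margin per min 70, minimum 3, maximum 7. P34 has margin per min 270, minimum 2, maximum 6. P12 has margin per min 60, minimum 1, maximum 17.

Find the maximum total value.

Meeting every minimum uses 0+3+2+2+3+2+1 = 13 min, leaving 47.
Order the part types by margin per min: P34 270 > P22 220 > P37 190 > P39 180 > P2 100 > P4 70 > P12 60.
P34 takes 4 more to reach its cap of 6 — 43 left.
Give P22 17 more to hit its cap of 20 — 26 left.
Give P37 11 more to hit its cap of 13 — 15 left.
Give P39 10 more to hit its cap of 12 — 5 left.
P2: +3 to 3 (cap) — 2 left.
Only 2 left; P4 takes them to reach 5.
Total = 100×3 + 220×20 + 190×13 + 180×12 + 70×5 + 270×6 + 60×1 = 11360.

11360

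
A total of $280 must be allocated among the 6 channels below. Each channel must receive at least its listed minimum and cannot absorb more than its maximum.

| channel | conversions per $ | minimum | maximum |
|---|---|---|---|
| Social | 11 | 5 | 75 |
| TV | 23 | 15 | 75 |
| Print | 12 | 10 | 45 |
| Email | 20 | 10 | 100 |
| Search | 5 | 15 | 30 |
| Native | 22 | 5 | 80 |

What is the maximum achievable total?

Meeting every minimum uses 5+15+10+10+15+5 = 60 $, leaving 220.
Rank by conversions per $: TV 23 > Native 22 > Email 20 > Print 12 > Social 11 > Search 5.
TV: +60 to 75 (cap) → 160 left.
Give Native 75 more to hit its cap of 80 → 85 left.
Only 85 left; Email takes them to reach 95.
Total = 11×5 + 23×75 + 12×10 + 20×95 + 5×15 + 22×80 = 5635.

5635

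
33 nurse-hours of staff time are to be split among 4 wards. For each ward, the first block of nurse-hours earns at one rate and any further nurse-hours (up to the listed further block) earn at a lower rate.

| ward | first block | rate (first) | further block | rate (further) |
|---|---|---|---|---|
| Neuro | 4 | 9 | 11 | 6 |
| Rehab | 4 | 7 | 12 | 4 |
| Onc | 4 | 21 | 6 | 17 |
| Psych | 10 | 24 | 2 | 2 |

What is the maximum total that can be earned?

520

Rank every tier by rate: Psych/T1 24 > Onc/T1 21 > Onc/T2 17 > Neuro/T1 9 > Rehab/T1 7 > Neuro/T2 6 > Rehab/T2 4 > Psych/T2 2.
Psych/T1 (24): +10 → 23 left.
Onc T1 at 21: fill all 4 → 19 left.
Onc/T2 (17): +6 → 13 left.
Neuro/T1 (9): +4 → 9 left.
Rehab/T1 (7): +4 → 5 left.
Neuro T2 at 6: only 5 left, fill 5.
Total = 24×10 + 21×4 + 17×6 + 9×4 + 7×4 + 6×5 = 520.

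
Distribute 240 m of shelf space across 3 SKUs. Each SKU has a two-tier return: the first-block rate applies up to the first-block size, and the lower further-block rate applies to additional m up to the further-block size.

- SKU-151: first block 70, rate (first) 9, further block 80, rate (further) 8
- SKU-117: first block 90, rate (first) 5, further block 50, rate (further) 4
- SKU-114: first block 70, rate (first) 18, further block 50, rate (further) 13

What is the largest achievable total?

2940

Treat each block as its own option and order by rate: SKU-114/tier1 18 > SKU-114/tier2 13 > SKU-151/tier1 9 > SKU-151/tier2 8 > SKU-117/tier1 5 > SKU-117/tier2 4.
SKU-114 tier1 at 18: fill all 70 → 170 left.
SKU-114/tier2 (13): +50 → 120 left.
SKU-151 tier1 at 9: fill all 70 → 50 left.
SKU-151 tier2 at 8: only 50 left, fill 50.
Total = 18×70 + 13×50 + 9×70 + 8×50 = 2940.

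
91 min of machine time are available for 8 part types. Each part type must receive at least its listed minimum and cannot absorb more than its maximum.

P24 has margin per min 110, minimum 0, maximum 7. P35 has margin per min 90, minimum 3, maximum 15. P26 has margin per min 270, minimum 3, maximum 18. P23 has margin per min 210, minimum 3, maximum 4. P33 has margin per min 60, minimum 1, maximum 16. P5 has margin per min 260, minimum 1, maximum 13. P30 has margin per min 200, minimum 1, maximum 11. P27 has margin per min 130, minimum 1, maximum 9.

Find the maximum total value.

15410

Meeting every minimum uses 0+3+3+3+1+1+1+1 = 13 min, leaving 78.
Order the part types by margin per min: P26 270 > P5 260 > P23 210 > P30 200 > P27 130 > P24 110 > P35 90 > P33 60.
P26: +15 to 18 (cap) ; 63 left.
P5: +12 to 13 (cap) ; 51 left.
P23: +1 to 4 (cap) ; 50 left.
P30 takes 10 more to reach its cap of 11 ; 40 left.
Give P27 8 more to hit its cap of 9 ; 32 left.
P24: +7 to 7 (cap) ; 25 left.
Give P35 12 more to hit its cap of 15 ; 13 left.
Only 13 left; P33 takes them to reach 14.
Total = 110×7 + 90×15 + 270×18 + 210×4 + 60×14 + 260×13 + 200×11 + 130×9 = 15410.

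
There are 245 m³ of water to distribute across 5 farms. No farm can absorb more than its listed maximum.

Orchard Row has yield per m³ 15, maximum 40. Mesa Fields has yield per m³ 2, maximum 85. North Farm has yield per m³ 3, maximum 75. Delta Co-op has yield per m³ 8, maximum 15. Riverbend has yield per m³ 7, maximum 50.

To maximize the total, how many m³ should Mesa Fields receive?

65

Highest yield per m³ first: Orchard Row 15 > Delta Co-op 8 > Riverbend 7 > North Farm 3 > Mesa Fields 2.
Give Orchard Row 40 to hit its cap of 40 → 205 left.
Delta Co-op takes 15 to reach its cap of 15 → 190 left.
Riverbend takes 50 to reach its cap of 50 → 140 left.
North Farm: +75 to 75 (cap) → 65 left.
Only 65 left; Mesa Fields takes them to reach 65.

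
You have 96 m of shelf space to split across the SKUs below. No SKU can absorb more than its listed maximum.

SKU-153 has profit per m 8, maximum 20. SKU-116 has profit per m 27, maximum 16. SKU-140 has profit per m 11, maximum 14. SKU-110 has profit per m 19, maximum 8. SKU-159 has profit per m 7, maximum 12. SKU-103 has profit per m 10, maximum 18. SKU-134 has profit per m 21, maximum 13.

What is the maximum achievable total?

1400

Rank by profit per m: SKU-116 27 > SKU-134 21 > SKU-110 19 > SKU-140 11 > SKU-103 10 > SKU-153 8 > SKU-159 7.
SKU-116 takes 16 to reach its cap of 16 → 80 left.
SKU-134 takes 13 to reach its cap of 13 → 67 left.
Give SKU-110 8 to hit its cap of 8 → 59 left.
Give SKU-140 14 to hit its cap of 14 → 45 left.
SKU-103 takes 18 to reach its cap of 18 → 27 left.
Give SKU-153 20 to hit its cap of 20 → 7 left.
SKU-159: +7 (room for 12) → 7. Pool exhausted.
Total = 8×20 + 27×16 + 11×14 + 19×8 + 7×7 + 10×18 + 21×13 = 1400.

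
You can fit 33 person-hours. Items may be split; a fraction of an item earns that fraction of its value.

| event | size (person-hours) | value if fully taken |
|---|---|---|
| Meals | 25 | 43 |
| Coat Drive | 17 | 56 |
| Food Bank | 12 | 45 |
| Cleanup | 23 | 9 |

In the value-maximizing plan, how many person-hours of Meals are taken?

4

Rank by value-to-size ratio: Food Bank 45/12≈3.75, Coat Drive 56/17≈3.29, Meals 43/25≈1.72, Cleanup 9/23≈0.391.
All 12 person-hours of Food Bank fit (value 45) — 21 remain.
Take all of Coat Drive (17 person-hours, value 56) — 4 person-hours left.
Only 4 person-hours remain; take 4/25 of Meals for value 43×4/25 = 6.88.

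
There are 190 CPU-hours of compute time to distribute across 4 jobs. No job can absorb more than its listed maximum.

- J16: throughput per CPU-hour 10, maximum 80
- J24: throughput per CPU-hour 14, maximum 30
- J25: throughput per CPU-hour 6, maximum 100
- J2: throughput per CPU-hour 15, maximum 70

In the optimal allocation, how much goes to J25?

Order the jobs by throughput per CPU-hour: J2 15 > J24 14 > J16 10 > J25 6.
J2: +70 to 70 (cap) → 120 left.
J24 takes 30 to reach its cap of 30 → 90 left.
J16 takes 80 to reach its cap of 80 → 10 left.
J25: +10 (room for 100) → 10. Pool exhausted.

10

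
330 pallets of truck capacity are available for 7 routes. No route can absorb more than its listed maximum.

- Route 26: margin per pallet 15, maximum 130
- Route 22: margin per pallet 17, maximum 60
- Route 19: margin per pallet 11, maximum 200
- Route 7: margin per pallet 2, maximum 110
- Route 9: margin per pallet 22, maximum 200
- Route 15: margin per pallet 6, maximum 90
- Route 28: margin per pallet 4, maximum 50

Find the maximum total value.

6470

Order the routes by margin per pallet: Route 9 22 > Route 22 17 > Route 26 15 > Route 19 11 > Route 15 6 > Route 28 4 > Route 7 2.
Give Route 9 200 to hit its cap of 200 ; 130 left.
Give Route 22 60 to hit its cap of 60 ; 70 left.
Route 26: +70 (room for 130) → 70. Pool exhausted.
Total = 15×70 + 17×60 + 22×200 = 6470.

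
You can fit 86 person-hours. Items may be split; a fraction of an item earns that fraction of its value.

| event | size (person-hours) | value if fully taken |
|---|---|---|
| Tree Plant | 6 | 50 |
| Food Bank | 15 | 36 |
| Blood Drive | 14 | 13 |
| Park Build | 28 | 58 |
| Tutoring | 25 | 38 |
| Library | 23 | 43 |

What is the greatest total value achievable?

208.28

Sort by value density: Tree Plant 50/6≈8.33, Food Bank 36/15≈2.4, Park Build 58/28≈2.07, Library 43/23≈1.87, Tutoring 38/25≈1.52, Blood Drive 13/14≈0.929.
Tree Plant: take in full, 6 person-hours for value 50 ; 80 left.
Take all of Food Bank (15 person-hours, value 36) ; 65 person-hours left.
Park Build: take in full, 28 person-hours for value 58 ; 37 left.
All 23 person-hours of Library fit (value 43) ; 14 remain.
14 person-hours left: a 14/25 share of Tutoring gives 38×14/25 = 21.28.
Total value = 208.28.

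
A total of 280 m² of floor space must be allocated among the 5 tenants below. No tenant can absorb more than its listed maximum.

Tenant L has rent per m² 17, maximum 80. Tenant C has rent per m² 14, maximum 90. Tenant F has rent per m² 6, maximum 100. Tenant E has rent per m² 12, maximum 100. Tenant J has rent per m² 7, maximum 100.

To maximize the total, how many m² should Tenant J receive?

Highest rent per m² first: Tenant L 17 > Tenant C 14 > Tenant E 12 > Tenant J 7 > Tenant F 6.
Tenant L: +80 to 80 (cap) — 200 left.
Tenant C takes 90 to reach its cap of 90 — 110 left.
Tenant E: +100 to 100 (cap) — 10 left.
Tenant J has room for 100 but only 10 remain, so it gets 10.

10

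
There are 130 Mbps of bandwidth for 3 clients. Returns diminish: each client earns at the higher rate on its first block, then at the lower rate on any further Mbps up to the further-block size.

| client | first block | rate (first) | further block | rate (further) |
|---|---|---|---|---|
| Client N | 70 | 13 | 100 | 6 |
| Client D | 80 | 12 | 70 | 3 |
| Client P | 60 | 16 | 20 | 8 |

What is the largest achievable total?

1870

Rank every tier by rate: Client P/first 16 > Client N/first 13 > Client D/first 12 > Client P/second 8 > Client N/second 6 > Client D/second 3.
Client P/first (16): +60 — 70 left.
Client N/first (13): +70 — 0 left.
Total = 16×60 + 13×70 = 1870.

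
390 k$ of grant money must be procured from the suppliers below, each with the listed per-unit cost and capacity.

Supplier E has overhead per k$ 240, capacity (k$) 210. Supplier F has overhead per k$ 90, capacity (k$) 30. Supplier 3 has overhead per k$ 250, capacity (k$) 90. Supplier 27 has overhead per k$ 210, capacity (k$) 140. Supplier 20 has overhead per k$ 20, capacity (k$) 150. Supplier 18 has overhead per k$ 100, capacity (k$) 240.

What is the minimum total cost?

26700

Cheapest first:
Take 150 from Supplier 20 at 20 ; need 240 more.
Supplier F (90): use full 30 ; 210 k$ to go.
Supplier 18 (100): take the remaining 210 ; done.
Supplier 27, Supplier E, Supplier 3: unused.
Cost = 150×20 + 30×90 + 210×100 = 26700.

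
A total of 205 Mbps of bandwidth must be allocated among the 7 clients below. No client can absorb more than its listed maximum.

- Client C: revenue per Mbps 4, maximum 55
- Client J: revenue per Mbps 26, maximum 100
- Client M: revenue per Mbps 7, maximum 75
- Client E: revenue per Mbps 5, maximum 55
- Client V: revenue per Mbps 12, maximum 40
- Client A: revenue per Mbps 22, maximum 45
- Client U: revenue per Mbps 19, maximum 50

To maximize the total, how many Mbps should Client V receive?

Order the clients by revenue per Mbps: Client J 26 > Client A 22 > Client U 19 > Client V 12 > Client M 7 > Client E 5 > Client C 4.
Client J: +100 to 100 (cap) ; 105 left.
Give Client A 45 to hit its cap of 45 ; 60 left.
Client U takes 50 to reach its cap of 50 ; 10 left.
Client V has room for 40 but only 10 remain, so it gets 10.

10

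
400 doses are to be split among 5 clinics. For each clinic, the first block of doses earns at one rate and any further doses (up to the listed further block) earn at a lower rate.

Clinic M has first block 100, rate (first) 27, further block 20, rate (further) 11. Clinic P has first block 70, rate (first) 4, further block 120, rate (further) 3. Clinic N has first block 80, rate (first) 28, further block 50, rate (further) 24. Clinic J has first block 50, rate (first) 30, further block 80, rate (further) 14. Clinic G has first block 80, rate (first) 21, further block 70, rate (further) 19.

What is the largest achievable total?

Order all 10 blocks by rate: Clinic J/first 30 > Clinic N/first 28 > Clinic M/first 27 > Clinic N/second 24 > Clinic G/first 21 > Clinic G/second 19 > Clinic J/second 14 > Clinic M/second 11 > Clinic P/first 4 > Clinic P/second 3.
Clinic J first at 30: fill all 50 — 350 left.
Fill Clinic N first block (80 at 28) — 270 left.
Fill Clinic M first block (100 at 27) — 170 left.
Clinic N/second (24): +50 — 120 left.
Clinic G/first (21): +80 — 40 left.
Clinic G/second: +40 of 70 at 19; pool empty.
Total = 30×50 + 28×80 + 27×100 + 24×50 + 21×80 + 19×40 = 10080.

10080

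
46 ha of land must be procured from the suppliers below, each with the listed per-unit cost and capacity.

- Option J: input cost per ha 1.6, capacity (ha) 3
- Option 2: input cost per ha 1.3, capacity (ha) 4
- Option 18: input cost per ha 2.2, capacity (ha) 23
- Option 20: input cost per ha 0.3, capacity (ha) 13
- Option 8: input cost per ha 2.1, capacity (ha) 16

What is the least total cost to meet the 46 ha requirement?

Use suppliers in increasing cost order.
Option 20 at 0.3: take all 13 ha → 33 still needed.
Option 2 at 1.3: take all 4 ha → 29 still needed.
Option J at 1.6: take all 3 ha → 26 still needed.
Take 16 from Option 8 at 2.1 → need 10 more.
Take 10 from Option 18 at 2.2 to finish.
Cost = 13×0.3 + 4×1.3 + 3×1.6 + 16×2.1 + 10×2.2 = 69.5.

69.5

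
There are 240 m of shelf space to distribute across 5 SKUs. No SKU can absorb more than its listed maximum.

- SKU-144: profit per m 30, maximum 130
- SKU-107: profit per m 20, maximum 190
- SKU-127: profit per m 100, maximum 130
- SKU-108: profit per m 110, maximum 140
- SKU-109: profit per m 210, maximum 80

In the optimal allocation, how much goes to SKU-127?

Rank by profit per m: SKU-109 210 > SKU-108 110 > SKU-127 100 > SKU-144 30 > SKU-107 20.
Give SKU-109 80 to hit its cap of 80 → 160 left.
SKU-108 takes 140 to reach its cap of 140 → 20 left.
SKU-127 has room for 130 but only 20 remain, so it gets 20.

20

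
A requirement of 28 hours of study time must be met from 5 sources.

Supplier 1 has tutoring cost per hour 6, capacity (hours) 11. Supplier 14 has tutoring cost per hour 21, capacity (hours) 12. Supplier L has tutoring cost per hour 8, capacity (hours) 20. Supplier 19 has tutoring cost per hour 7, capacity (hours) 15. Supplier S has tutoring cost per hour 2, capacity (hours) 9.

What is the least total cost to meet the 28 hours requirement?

140

Fill from the cheapest source first.
Supplier S at 2: take all 9 hours — 19 still needed.
Supplier 1 at 6: take all 11 hours — 8 still needed.
Supplier 19 (7): take the remaining 8 — done.
Supplier L, Supplier 14: unused.
Cost = 9×2 + 11×6 + 8×7 = 140.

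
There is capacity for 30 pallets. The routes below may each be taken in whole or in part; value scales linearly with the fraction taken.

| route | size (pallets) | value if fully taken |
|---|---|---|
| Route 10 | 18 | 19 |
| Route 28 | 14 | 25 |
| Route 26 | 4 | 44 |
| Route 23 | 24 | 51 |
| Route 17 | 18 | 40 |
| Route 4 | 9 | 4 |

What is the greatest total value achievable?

101

Best value per unit of size first: Route 26 44/4≈11, Route 17 40/18≈2.22, Route 23 51/24≈2.12, Route 28 25/14≈1.79, Route 10 19/18≈1.06, Route 4 4/9≈0.444.
Take all of Route 26 (4 pallets, value 44) — 26 pallets left.
Route 17: take in full, 18 pallets for value 40 — 8 left.
Fill the last 8 pallets with part of Route 23: 8/24 of it earns 17.
Total value = 101.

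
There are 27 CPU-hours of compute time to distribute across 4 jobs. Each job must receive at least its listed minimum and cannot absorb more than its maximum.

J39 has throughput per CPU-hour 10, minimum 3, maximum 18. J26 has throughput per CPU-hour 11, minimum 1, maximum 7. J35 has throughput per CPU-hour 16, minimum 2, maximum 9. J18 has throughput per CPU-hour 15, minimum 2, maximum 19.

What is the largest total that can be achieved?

395

Meeting every minimum uses 3+1+2+2 = 8 CPU-hours, leaving 19.
Order the jobs by throughput per CPU-hour: J35 16 > J18 15 > J26 11 > J39 10.
J35 takes 7 more to reach its cap of 9 ; 12 left.
J18 has room for 17 more but only 12 remain, so it gets 14.
Total = 10×3 + 11×1 + 16×9 + 15×14 = 395.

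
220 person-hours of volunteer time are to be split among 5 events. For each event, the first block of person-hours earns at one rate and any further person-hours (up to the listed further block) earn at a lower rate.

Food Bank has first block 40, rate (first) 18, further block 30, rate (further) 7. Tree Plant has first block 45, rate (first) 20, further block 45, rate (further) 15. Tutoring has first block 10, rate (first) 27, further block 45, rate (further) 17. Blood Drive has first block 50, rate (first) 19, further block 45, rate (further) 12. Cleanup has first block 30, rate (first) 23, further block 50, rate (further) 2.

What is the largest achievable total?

4295

Treat each block as its own option and order by rate: Tutoring/tier1 27 > Cleanup/tier1 23 > Tree Plant/tier1 20 > Blood Drive/tier1 19 > Food Bank/tier1 18 > Tutoring/tier2 17 > Tree Plant/tier2 15 > Blood Drive/tier2 12 > Food Bank/tier2 7 > Cleanup/tier2 2.
Tutoring/tier1 (27): +10 → 210 left.
Cleanup tier1 at 23: fill all 30 → 180 left.
Tree Plant/tier1 (20): +45 → 135 left.
Fill Blood Drive tier1 block (50 at 19) → 85 left.
Fill Food Bank tier1 block (40 at 18) → 45 left.
Tutoring/tier2 (17): +45 → 0 left.
Total = 27×10 + 23×30 + 20×45 + 19×50 + 18×40 + 17×45 = 4295.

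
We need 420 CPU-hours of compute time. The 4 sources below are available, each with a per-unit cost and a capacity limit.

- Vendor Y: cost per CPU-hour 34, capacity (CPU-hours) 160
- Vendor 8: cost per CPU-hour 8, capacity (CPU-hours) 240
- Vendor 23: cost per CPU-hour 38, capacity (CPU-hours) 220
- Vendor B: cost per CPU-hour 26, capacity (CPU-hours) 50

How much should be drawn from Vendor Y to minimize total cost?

130

Fill from the cheapest source first.
Vendor 8 at 8: take all 240 CPU-hours → 180 still needed.
Vendor B (26): use full 50 → 130 CPU-hours to go.
Vendor Y (34): take the remaining 130 → done.
Vendor 23: unused.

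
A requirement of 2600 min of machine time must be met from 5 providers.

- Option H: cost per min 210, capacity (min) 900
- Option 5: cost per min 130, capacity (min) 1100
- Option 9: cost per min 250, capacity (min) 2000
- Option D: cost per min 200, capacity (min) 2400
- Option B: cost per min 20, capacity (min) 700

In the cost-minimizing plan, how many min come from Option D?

Fill from the cheapest provider first.
Option B (20): use full 700 ; 1900 min to go.
Option 5 at 130: take all 1100 min ; 800 still needed.
Option D at 200: take 800 of its 2400 ; requirement met.
Option H, Option 9: unused.

800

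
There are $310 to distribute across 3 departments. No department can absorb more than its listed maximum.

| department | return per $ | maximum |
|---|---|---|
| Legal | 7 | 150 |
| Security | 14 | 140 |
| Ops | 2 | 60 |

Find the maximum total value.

Rank by return per $: Security 14 > Legal 7 > Ops 2.
Security takes 140 to reach its cap of 140 → 170 left.
Legal takes 150 to reach its cap of 150 → 20 left.
Ops: +20 (room for 60) → 20. Pool exhausted.
Total = 7×150 + 14×140 + 2×20 = 3050.

3050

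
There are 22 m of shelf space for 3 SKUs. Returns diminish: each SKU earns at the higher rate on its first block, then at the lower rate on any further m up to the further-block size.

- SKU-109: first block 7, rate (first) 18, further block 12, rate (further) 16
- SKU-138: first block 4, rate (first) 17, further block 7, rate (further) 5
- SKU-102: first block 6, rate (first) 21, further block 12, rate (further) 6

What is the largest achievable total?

400

Rank every tier by rate: SKU-102/first 21 > SKU-109/first 18 > SKU-138/first 17 > SKU-109/second 16 > SKU-102/second 6 > SKU-138/second 5.
Fill SKU-102 first block (6 at 21) → 16 left.
SKU-109 first at 18: fill all 7 → 9 left.
SKU-138/first (17): +4 → 5 left.
SKU-109 second at 16: only 5 left, fill 5.
Total = 21×6 + 18×7 + 17×4 + 16×5 = 400.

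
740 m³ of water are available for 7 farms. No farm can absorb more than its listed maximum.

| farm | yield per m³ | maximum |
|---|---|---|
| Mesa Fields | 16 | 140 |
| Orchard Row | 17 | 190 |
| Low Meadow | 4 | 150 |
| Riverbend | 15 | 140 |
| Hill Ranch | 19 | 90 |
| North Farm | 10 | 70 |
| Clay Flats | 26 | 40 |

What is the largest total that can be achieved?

11300

Rank by yield per m³: Clay Flats 26 > Hill Ranch 19 > Orchard Row 17 > Mesa Fields 16 > Riverbend 15 > North Farm 10 > Low Meadow 4.
Give Clay Flats 40 to hit its cap of 40 ; 700 left.
Hill Ranch takes 90 to reach its cap of 90 ; 610 left.
Orchard Row: +190 to 190 (cap) ; 420 left.
Give Mesa Fields 140 to hit its cap of 140 ; 280 left.
Riverbend takes 140 to reach its cap of 140 ; 140 left.
North Farm: +70 to 70 (cap) ; 70 left.
Low Meadow: +70 (room for 150) → 70. Pool exhausted.
Total = 16×140 + 17×190 + 4×70 + 15×140 + 19×90 + 10×70 + 26×40 = 11300.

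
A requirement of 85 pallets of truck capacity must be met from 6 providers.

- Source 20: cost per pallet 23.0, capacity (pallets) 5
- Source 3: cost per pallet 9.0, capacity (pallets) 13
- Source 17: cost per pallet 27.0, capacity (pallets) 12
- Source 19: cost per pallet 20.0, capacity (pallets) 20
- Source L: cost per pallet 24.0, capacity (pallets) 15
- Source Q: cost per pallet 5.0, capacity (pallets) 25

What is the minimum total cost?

1306

Use providers in increasing cost order.
Take 25 from Source Q at 5.0 — need 60 more.
Source 3 (9.0): use full 13 — 47 pallets to go.
Source 19 (20.0): use full 20 — 27 pallets to go.
Source 20 (23.0): use full 5 — 22 pallets to go.
Source L at 24.0: take all 15 pallets — 7 still needed.
Source 17 (27.0): take the remaining 7 — done.
Cost = 25×5.0 + 13×9.0 + 20×20.0 + 5×23.0 + 15×24.0 + 7×27.0 = 1306.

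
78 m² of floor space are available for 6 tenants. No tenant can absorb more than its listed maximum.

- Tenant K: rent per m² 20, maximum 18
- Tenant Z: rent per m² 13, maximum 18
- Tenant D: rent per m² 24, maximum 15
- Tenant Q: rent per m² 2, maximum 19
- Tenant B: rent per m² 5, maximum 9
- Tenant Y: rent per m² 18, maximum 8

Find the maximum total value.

Highest rent per m² first: Tenant D 24 > Tenant K 20 > Tenant Y 18 > Tenant Z 13 > Tenant B 5 > Tenant Q 2.
Tenant D takes 15 to reach its cap of 15 — 63 left.
Tenant K: +18 to 18 (cap) — 45 left.
Tenant Y takes 8 to reach its cap of 8 — 37 left.
Give Tenant Z 18 to hit its cap of 18 — 19 left.
Give Tenant B 9 to hit its cap of 9 — 10 left.
Tenant Q: +10 (room for 19) → 10. Pool exhausted.
Total = 20×18 + 13×18 + 24×15 + 2×10 + 5×9 + 18×8 = 1163.

1163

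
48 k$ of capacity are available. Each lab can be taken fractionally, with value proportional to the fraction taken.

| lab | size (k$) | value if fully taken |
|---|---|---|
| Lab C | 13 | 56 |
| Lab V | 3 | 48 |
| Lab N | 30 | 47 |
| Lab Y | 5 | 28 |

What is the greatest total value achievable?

Sort by value density: Lab V 48/3≈16, Lab Y 28/5≈5.6, Lab C 56/13≈4.31, Lab N 47/30≈1.57.
Take all of Lab V (3 k$, value 48) ; 45 k$ left.
All 5 k$ of Lab Y fit (value 28) ; 40 remain.
Lab C: take in full, 13 k$ for value 56 ; 27 left.
Only 27 k$ remain; take 27/30 of Lab N for value 47×27/30 = 42.3.
Total value = 174.3.

174.3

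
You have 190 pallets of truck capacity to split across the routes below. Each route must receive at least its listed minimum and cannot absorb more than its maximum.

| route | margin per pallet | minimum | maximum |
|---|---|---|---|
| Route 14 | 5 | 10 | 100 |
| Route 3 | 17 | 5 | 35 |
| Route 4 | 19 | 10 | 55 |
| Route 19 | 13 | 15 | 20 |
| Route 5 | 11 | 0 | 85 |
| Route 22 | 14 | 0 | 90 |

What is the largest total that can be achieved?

Meeting every minimum uses 10+5+10+15+0+0 = 40 pallets, leaving 150.
Rank by margin per pallet: Route 4 19 > Route 3 17 > Route 22 14 > Route 19 13 > Route 5 11 > Route 14 5.
Route 4 takes 45 more to reach its cap of 55 → 105 left.
Route 3 takes 30 more to reach its cap of 35 → 75 left.
Route 22 has room for 90 more but only 75 remain, so it gets 75.
Total = 5×10 + 17×35 + 19×55 + 13×15 + 14×75 = 2935.

2935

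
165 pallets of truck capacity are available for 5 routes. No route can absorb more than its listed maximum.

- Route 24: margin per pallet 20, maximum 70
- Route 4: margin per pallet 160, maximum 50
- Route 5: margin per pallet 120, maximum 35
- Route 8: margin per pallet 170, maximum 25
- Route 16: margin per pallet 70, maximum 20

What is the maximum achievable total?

Rank by margin per pallet: Route 8 170 > Route 4 160 > Route 5 120 > Route 16 70 > Route 24 20.
Route 8: +25 to 25 (cap) ; 140 left.
Give Route 4 50 to hit its cap of 50 ; 90 left.
Route 5 takes 35 to reach its cap of 35 ; 55 left.
Give Route 16 20 to hit its cap of 20 ; 35 left.
Route 24 has room for 70 but only 35 remain, so it gets 35.
Total = 20×35 + 160×50 + 120×35 + 170×25 + 70×20 = 18550.

18550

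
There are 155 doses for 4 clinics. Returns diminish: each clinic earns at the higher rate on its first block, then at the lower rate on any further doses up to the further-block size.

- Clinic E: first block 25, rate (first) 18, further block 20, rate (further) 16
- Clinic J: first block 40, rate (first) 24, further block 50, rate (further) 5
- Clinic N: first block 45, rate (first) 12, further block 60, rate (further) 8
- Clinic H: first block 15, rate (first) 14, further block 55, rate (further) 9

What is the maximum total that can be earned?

2570

Order all 8 blocks by rate: Clinic J/T1 24 > Clinic E/T1 18 > Clinic E/T2 16 > Clinic H/T1 14 > Clinic N/T1 12 > Clinic H/T2 9 > Clinic N/T2 8 > Clinic J/T2 5.
Clinic J/T1 (24): +40 — 115 left.
Clinic E/T1 (18): +25 — 90 left.
Clinic E/T2 (16): +20 — 70 left.
Clinic H T1 at 14: fill all 15 — 55 left.
Fill Clinic N T1 block (45 at 12) — 10 left.
Clinic H/T2: +10 of 55 at 9; pool empty.
Total = 24×40 + 18×25 + 16×20 + 14×15 + 12×45 + 9×10 = 2570.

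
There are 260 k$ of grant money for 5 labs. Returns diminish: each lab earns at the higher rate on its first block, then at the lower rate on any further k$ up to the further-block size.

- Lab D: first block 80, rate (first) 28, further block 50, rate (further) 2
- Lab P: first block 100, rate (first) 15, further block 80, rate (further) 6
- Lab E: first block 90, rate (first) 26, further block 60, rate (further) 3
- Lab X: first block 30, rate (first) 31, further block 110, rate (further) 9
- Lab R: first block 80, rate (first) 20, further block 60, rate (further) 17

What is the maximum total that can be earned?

6710

Treat each block as its own option and order by rate: Lab X/T1 31 > Lab D/T1 28 > Lab E/T1 26 > Lab R/T1 20 > Lab R/T2 17 > Lab P/T1 15 > Lab X/T2 9 > Lab P/T2 6 > Lab E/T2 3 > Lab D/T2 2.
Lab X/T1 (31): +30 — 230 left.
Fill Lab D T1 block (80 at 28) — 150 left.
Lab E T1 at 26: fill all 90 — 60 left.
Lab R T1 at 20: only 60 left, fill 60.
Total = 31×30 + 28×80 + 26×90 + 20×60 = 6710.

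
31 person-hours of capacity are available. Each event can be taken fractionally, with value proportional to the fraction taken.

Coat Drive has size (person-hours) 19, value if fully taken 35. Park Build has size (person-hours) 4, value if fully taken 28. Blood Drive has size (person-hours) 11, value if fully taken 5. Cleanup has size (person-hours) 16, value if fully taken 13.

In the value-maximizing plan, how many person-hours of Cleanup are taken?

Sort by value density: Park Build 28/4≈7, Coat Drive 35/19≈1.84, Cleanup 13/16≈0.812, Blood Drive 5/11≈0.455.
Park Build: take in full, 4 person-hours for value 28 → 27 left.
Coat Drive: take in full, 19 person-hours for value 35 → 8 left.
Only 8 person-hours remain; take 8/16 of Cleanup for value 13×8/16 = 6.5.

8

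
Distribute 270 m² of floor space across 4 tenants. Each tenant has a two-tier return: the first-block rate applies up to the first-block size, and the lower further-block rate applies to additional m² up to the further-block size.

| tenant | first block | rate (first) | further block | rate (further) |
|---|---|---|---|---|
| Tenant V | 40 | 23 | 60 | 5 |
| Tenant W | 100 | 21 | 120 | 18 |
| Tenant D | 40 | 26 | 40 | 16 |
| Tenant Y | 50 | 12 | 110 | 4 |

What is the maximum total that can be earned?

5680

Order all 8 blocks by rate: Tenant D/first 26 > Tenant V/first 23 > Tenant W/first 21 > Tenant W/second 18 > Tenant D/second 16 > Tenant Y/first 12 > Tenant V/second 5 > Tenant Y/second 4.
Tenant D first at 26: fill all 40 → 230 left.
Tenant V first at 23: fill all 40 → 190 left.
Tenant W/first (21): +100 → 90 left.
Tenant W/second: +90 of 120 at 18; pool empty.
Total = 26×40 + 23×40 + 21×100 + 18×90 = 5680.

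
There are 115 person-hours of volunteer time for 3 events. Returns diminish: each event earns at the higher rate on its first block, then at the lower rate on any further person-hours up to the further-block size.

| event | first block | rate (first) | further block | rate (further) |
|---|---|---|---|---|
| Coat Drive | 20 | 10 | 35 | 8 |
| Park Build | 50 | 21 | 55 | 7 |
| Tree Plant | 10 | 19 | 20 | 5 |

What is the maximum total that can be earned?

Treat each block as its own option and order by rate: Park Build/tier1 21 > Tree Plant/tier1 19 > Coat Drive/tier1 10 > Coat Drive/tier2 8 > Park Build/tier2 7 > Tree Plant/tier2 5.
Park Build/tier1 (21): +50 ; 65 left.
Tree Plant tier1 at 19: fill all 10 ; 55 left.
Coat Drive/tier1 (10): +20 ; 35 left.
Coat Drive/tier2 (8): +35 ; 0 left.
Total = 21×50 + 19×10 + 10×20 + 8×35 = 1720.

1720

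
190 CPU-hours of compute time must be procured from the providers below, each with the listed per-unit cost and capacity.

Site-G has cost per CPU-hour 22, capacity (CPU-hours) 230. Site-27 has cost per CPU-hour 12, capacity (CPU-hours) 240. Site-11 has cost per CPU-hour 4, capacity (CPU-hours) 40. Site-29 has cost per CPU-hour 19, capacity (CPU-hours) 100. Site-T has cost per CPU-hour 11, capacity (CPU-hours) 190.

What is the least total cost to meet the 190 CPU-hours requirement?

1810

Fill from the cheapest provider first.
Take 40 from Site-11 at 4 — need 150 more.
Site-T at 11: take 150 of its 190 — requirement met.
Site-27, Site-29, Site-G: unused.
Cost = 40×4 + 150×11 = 1810.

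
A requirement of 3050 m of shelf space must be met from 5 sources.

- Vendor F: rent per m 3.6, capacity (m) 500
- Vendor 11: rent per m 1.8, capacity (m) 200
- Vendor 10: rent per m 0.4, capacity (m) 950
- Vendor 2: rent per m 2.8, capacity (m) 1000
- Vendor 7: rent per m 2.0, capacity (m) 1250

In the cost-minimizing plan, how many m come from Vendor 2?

650

Use sources in increasing cost order.
Vendor 10 at 0.4: take all 950 m ; 2100 still needed.
Vendor 11 (1.8): use full 200 ; 1900 m to go.
Vendor 7 (2.0): use full 1250 ; 650 m to go.
Vendor 2 (2.8): take the remaining 650 ; done.
Vendor F: unused.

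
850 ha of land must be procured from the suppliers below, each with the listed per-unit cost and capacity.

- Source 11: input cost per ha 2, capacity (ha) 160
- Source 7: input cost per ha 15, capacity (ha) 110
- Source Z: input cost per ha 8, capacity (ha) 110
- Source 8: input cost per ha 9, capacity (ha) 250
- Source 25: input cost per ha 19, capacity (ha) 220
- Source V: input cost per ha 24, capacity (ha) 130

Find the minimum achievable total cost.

9280

Cheapest first:
Take 160 from Source 11 at 2 → need 690 more.
Source Z at 8: take all 110 ha → 580 still needed.
Source 8 (9): use full 250 → 330 ha to go.
Source 7 (15): use full 110 → 220 ha to go.
Source 25 at 19: take all 220 ha → 0 still needed.
Source V: unused.
Cost = 160×2 + 110×8 + 250×9 + 110×15 + 220×19 = 9280.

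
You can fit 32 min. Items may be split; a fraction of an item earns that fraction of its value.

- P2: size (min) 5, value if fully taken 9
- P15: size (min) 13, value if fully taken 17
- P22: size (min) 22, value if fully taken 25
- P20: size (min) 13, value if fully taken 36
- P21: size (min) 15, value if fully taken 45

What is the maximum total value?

88.2

Sort by value density: P21 45/15≈3, P20 36/13≈2.77, P2 9/5≈1.8, P15 17/13≈1.31, P22 25/22≈1.14.
Take all of P21 (15 min, value 45) — 17 min left.
P20: take in full, 13 min for value 36 — 4 left.
Fill the last 4 min with part of P2: 4/5 of it earns 7.2.
Total value = 88.2.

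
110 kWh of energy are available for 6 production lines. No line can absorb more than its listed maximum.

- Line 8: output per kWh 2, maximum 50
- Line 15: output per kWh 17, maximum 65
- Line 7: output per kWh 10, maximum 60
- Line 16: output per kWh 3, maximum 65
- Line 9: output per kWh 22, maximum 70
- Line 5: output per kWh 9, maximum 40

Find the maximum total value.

Order the production lines by output per kWh: Line 9 22 > Line 15 17 > Line 7 10 > Line 5 9 > Line 16 3 > Line 8 2.
Line 9: +70 to 70 (cap) ; 40 left.
Line 15: +40 (room for 65) → 40. Pool exhausted.
Total = 17×40 + 22×70 = 2220.

2220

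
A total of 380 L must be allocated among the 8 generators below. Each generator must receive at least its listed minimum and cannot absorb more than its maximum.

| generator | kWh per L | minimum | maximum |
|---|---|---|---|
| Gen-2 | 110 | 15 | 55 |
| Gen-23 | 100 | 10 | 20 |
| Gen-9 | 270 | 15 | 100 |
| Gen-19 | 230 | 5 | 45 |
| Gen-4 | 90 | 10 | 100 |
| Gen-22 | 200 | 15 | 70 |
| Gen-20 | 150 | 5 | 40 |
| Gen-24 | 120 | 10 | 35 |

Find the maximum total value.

70950

Meeting every minimum uses 15+10+15+5+10+15+5+10 = 85 L, leaving 295.
Highest kWh per L first: Gen-9 270 > Gen-19 230 > Gen-22 200 > Gen-20 150 > Gen-24 120 > Gen-2 110 > Gen-23 100 > Gen-4 90.
Gen-9: +85 to 100 (cap) ; 210 left.
Give Gen-19 40 more to hit its cap of 45 ; 170 left.
Gen-22: +55 to 70 (cap) ; 115 left.
Gen-20 takes 35 more to reach its cap of 40 ; 80 left.
Gen-24 takes 25 more to reach its cap of 35 ; 55 left.
Give Gen-2 40 more to hit its cap of 55 ; 15 left.
Give Gen-23 10 more to hit its cap of 20 ; 5 left.
Gen-4: +5 (room for 90) → 15. Pool exhausted.
Total = 110×55 + 100×20 + 270×100 + 230×45 + 90×15 + 200×70 + 150×40 + 120×35 = 70950.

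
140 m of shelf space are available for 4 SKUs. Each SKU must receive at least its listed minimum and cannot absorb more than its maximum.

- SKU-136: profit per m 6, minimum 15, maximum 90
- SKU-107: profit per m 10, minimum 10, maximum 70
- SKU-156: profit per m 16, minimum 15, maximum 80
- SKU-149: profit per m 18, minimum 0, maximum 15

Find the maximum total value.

Meeting every minimum uses 15+10+15+0 = 40 m, leaving 100.
Highest profit per m first: SKU-149 18 > SKU-156 16 > SKU-107 10 > SKU-136 6.
SKU-149: +15 to 15 (cap) ; 85 left.
SKU-156 takes 65 more to reach its cap of 80 ; 20 left.
SKU-107 has room for 60 more but only 20 remain, so it gets 30.
Total = 6×15 + 10×30 + 16×80 + 18×15 = 1940.

1940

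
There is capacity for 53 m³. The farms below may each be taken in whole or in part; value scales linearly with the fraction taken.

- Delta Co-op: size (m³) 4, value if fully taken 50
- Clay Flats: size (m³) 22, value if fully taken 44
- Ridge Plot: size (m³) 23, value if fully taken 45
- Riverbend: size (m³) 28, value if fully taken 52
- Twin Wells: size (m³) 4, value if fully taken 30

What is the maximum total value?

169

Rank by value-to-size ratio: Delta Co-op 50/4≈12.5, Twin Wells 30/4≈7.5, Clay Flats 44/22≈2, Ridge Plot 45/23≈1.96, Riverbend 52/28≈1.86.
Take all of Delta Co-op (4 m³, value 50) → 49 m³ left.
Twin Wells: take in full, 4 m³ for value 30 → 45 left.
Take all of Clay Flats (22 m³, value 44) → 23 m³ left.
All 23 m³ of Ridge Plot fit (value 45) → 0 remain.
Total value = 169.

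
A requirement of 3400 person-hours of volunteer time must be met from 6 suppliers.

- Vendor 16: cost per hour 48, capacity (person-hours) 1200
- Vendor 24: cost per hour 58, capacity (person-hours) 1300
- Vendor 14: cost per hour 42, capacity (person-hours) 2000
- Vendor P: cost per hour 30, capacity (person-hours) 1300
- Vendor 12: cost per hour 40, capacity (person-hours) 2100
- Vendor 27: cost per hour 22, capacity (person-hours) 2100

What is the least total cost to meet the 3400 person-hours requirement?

85200

Fill from the cheapest supplier first.
Vendor 27 (22): use full 2100 — 1300 person-hours to go.
Take 1300 from Vendor P at 30 — need 0 more.
Vendor 12, Vendor 14, Vendor 16, Vendor 24: unused.
Cost = 2100×22 + 1300×30 = 85200.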